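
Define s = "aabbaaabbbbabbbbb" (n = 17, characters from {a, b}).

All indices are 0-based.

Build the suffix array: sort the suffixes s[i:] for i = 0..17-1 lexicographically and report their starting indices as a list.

[4, 0, 5, 1, 6, 11, 16, 3, 10, 15, 2, 9, 14, 8, 13, 7, 12]

sorted suffixes:
  #0 SA[0]=4  'aaabbbbabbbbb'
  #1 SA[1]=0  'aabbaaabbbbabbbbb'
  #2 SA[2]=5  'aabbbbabbbbb'
  #3 SA[3]=1  'abbaaabbbbabbbbb'
  #4 SA[4]=6  'abbbbabbbbb'
  #5 SA[5]=11  'abbbbb'
  #6 SA[6]=16  'b'
  #7 SA[7]=3  'baaabbbbabbbbb'
  #8 SA[8]=10  'babbbbb'
  #9 SA[9]=15  'bb'
  #10 SA[10]=2  'bbaaabbbbabbbbb'
  #11 SA[11]=9  'bbabbbbb'
  #12 SA[12]=14  'bbb'
  #13 SA[13]=8  'bbbabbbbb'
  #14 SA[14]=13  'bbbb'
  #15 SA[15]=7  'bbbbabbbbb'
  #16 SA[16]=12  'bbbbb'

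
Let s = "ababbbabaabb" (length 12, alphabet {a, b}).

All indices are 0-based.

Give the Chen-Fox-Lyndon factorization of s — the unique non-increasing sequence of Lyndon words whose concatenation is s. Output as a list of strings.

["ababbb", "ab", "aabb"]

emit factor 1: 'ababbb' (i=0, period=6)
emit factor 2: 'ab' (i=6, period=2)
emit factor 3: 'aabb' (i=8, period=4)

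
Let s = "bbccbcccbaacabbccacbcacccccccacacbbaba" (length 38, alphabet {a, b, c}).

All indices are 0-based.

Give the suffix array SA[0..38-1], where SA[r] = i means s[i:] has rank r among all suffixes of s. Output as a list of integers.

rank→(start, suffix):
  0 → (37, 'a')
  1 → (9, 'aacabbccacbcacccccccacacbbaba')
  2 → (35, 'aba')
  3 → (12, 'abbccacbcacccccccacacbbaba')
  4 → (10, 'acabbccacbcacccccccacacbbaba')
  5 → (29, 'acacbbaba')
  6 → (31, 'acbbaba')
  7 → (17, 'acbcacccccccacacbbaba')
  8 → (21, 'acccccccacacbbaba')
  9 → (36, 'ba')
  10 → (8, 'baacabbccacbcacccccccacacbbaba')
  11 → (34, 'baba')
  12 → (33, 'bbaba')
  13 → (13, 'bbccacbcacccccccacacbbaba')
  14 → (0, 'bbccbcccbaacabbccacbcacccccccacacbbaba')
  15 → (19, 'bcacccccccacacbbaba')
  16 → (14, 'bccacbcacccccccacacbbaba')
  17 → (1, 'bccbcccbaacabbccacbcacccccccacacbbaba')
  18 → (4, 'bcccbaacabbccacbcacccccccacacbbaba')
  19 → (11, 'cabbccacbcacccccccacacbbaba')
  20 → (28, 'cacacbbaba')
  21 → (30, 'cacbbaba')
  22 → (16, 'cacbcacccccccacacbbaba')
  23 → (20, 'cacccccccacacbbaba')
  24 → (7, 'cbaacabbccacbcacccccccacacbbaba')
  25 → (32, 'cbbaba')
  26 → (18, 'cbcacccccccacacbbaba')
  27 → (3, 'cbcccbaacabbccacbcacccccccacacbbaba')
  28 → (27, 'ccacacbbaba')
  29 → (15, 'ccacbcacccccccacacbbaba')
  30 → (6, 'ccbaacabbccacbcacccccccacacbbaba')
  31 → (2, 'ccbcccbaacabbccacbcacccccccacacbbaba')
  32 → (26, 'cccacacbbaba')
  33 → (5, 'cccbaacabbccacbcacccccccacacbbaba')
  34 → (25, 'ccccacacbbaba')
  35 → (24, 'cccccacacbbaba')
  36 → (23, 'ccccccacacbbaba')
  37 → (22, 'cccccccacacbbaba')

[37, 9, 35, 12, 10, 29, 31, 17, 21, 36, 8, 34, 33, 13, 0, 19, 14, 1, 4, 11, 28, 30, 16, 20, 7, 32, 18, 3, 27, 15, 6, 2, 26, 5, 25, 24, 23, 22]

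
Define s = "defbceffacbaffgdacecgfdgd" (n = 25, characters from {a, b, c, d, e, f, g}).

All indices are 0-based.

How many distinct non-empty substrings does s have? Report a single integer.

rank | idx | suffix
   0 |   8 | acbaffgdacecgfdgd
   1 |  16 | acecgfdgd
   2 |  11 | affgdacecgfdgd
   3 |  10 | baffgdacecgfdgd
   4 |   3 | bceffacbaffgdacecgfdgd
   5 |   9 | cbaffgdacecgfdgd
   6 |  17 | cecgfdgd
   7 |   4 | ceffacbaffgdacecgfdgd
   8 |  19 | cgfdgd
   9 |  24 | d
  10 |  15 | dacecgfdgd
  11 |   0 | defbceffacbaffgdacecgfdgd
  12 |  22 | dgd
  13 |  18 | ecgfdgd
  14 |   1 | efbceffacbaffgdacecgfdgd
  15 |   5 | effacbaffgdacecgfdgd
  16 |   7 | facbaffgdacecgfdgd
  17 |   2 | fbceffacbaffgdacecgfdgd
  18 |  21 | fdgd
  19 |   6 | ffacbaffgdacecgfdgd
  20 |  12 | ffgdacecgfdgd
  21 |  13 | fgdacecgfdgd
  22 |  23 | gd
  23 |  14 | gdacecgfdgd
  24 |  20 | gfdgd

SA = [8, 16, 11, 10, 3, 9, 17, 4, 19, 24, 15, 0, 22, 18, 1, 5, 7, 2, 21, 6, 12, 13, 23, 14, 20]
rank  pair      lcp
   1  s[8:],s[16:]  2  'ac'
   2  s[16:],s[11:]  1  'a'
   3  s[11:],s[10:]  0  ''
   4  s[10:],s[3:]  1  'b'
   5  s[3:],s[9:]  0  ''
   6  s[9:],s[17:]  1  'c'
   7  s[17:],s[4:]  2  'ce'
   8  s[4:],s[19:]  1  'c'
   9  s[19:],s[24:]  0  ''
  10  s[24:],s[15:]  1  'd'
  11  s[15:],s[0:]  1  'd'
  12  s[0:],s[22:]  1  'd'
  13  s[22:],s[18:]  0  ''
  14  s[18:],s[1:]  1  'e'
  15  s[1:],s[5:]  2  'ef'
  16  s[5:],s[7:]  0  ''
  17  s[7:],s[2:]  1  'f'
  18  s[2:],s[21:]  1  'f'
  19  s[21:],s[6:]  1  'f'
  20  s[6:],s[12:]  2  'ff'
  21  s[12:],s[13:]  1  'f'
  22  s[13:],s[23:]  0  ''
  23  s[23:],s[14:]  2  'gd'
  24  s[14:],s[20:]  1  'g'

n(n+1)/2 = 25·26/2 = 325
Σ LCP = 0 + 2 + 1 + 0 + 1 + 0 + 1 + 2 + 1 + 0 + 1 + 1 + 1 + 0 + 1 + 2 + 0 + 1 + 1 + 1 + 2 + 1 + 0 + 2 + 1 = 23
distinct = 325 − 23 = 302

302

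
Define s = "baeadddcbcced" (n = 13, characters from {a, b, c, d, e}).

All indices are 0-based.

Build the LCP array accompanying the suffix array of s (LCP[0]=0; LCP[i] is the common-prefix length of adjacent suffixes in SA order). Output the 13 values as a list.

rank | idx | suffix
   0 |   3 | adddcbcced
   1 |   1 | aeadddcbcced
   2 |   0 | baeadddcbcced
   3 |   8 | bcced
   4 |   7 | cbcced
   5 |   9 | cced
   6 |  10 | ced
   7 |  12 | d
   8 |   6 | dcbcced
   9 |   5 | ddcbcced
  10 |   4 | dddcbcced
  11 |   2 | eadddcbcced
  12 |  11 | ed

SA = [3, 1, 0, 8, 7, 9, 10, 12, 6, 5, 4, 2, 11]
i: (SA[i-1],SA[i]) lcp shared
  1: (3,1) 1 'a'
  2: (1,0) 0 ''
  3: (0,8) 1 'b'
  4: (8,7) 0 ''
  5: (7,9) 1 'c'
  6: (9,10) 1 'c'
  7: (10,12) 0 ''
  8: (12,6) 1 'd'
  9: (6,5) 1 'd'
  10: (5,4) 2 'dd'
  11: (4,2) 0 ''
  12: (2,11) 1 'e'

[0, 1, 0, 1, 0, 1, 1, 0, 1, 1, 2, 0, 1]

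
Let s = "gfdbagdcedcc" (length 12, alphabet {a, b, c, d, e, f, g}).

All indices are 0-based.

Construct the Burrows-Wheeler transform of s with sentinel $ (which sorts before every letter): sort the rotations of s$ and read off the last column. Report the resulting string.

rank  rotation       last
    0  $gfdbagdcedcc  c
    1  agdcedcc$gfdb  b
    2  bagdcedcc$gfd  d
    3  c$gfdbagdcedc  c
    4  cc$gfdbagdced  d
    5  cedcc$gfdbagd  d
    6  dbagdcedcc$gf  f
    7  dcc$gfdbagdce  e
    8  dcedcc$gfdbag  g
    9  edcc$gfdbagdc  c
   10  fdbagdcedcc$g  g
   11  gdcedcc$gfdba  a
   12  gfdbagdcedcc$  $

cbdcddfegcga$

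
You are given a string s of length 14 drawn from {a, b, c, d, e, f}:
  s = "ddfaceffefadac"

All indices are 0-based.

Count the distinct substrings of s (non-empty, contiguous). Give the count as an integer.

93

rank | idx | suffix
   0 |  12 | ac
   1 |   3 | aceffefadac
   2 |  10 | adac
   3 |  13 | c
   4 |   4 | ceffefadac
   5 |  11 | dac
   6 |   0 | ddfaceffefadac
   7 |   1 | dfaceffefadac
   8 |   8 | efadac
   9 |   5 | effefadac
  10 |   2 | faceffefadac
  11 |   9 | fadac
  12 |   7 | fefadac
  13 |   6 | ffefadac

SA = [12, 3, 10, 13, 4, 11, 0, 1, 8, 5, 2, 9, 7, 6]
[i] adj suffixes → lcp
  [1] 12/3 → 2 ('ac')
  [2] 3/10 → 1 ('a')
  [3] 10/13 → 0 ('')
  [4] 13/4 → 1 ('c')
  [5] 4/11 → 0 ('')
  [6] 11/0 → 1 ('d')
  [7] 0/1 → 1 ('d')
  [8] 1/8 → 0 ('')
  [9] 8/5 → 2 ('ef')
  [10] 5/2 → 0 ('')
  [11] 2/9 → 2 ('fa')
  [12] 9/7 → 1 ('f')
  [13] 7/6 → 1 ('f')

n(n+1)/2 = 14·15/2 = 105
Σ LCP = 0 + 2 + 1 + 0 + 1 + 0 + 1 + 1 + 0 + 2 + 0 + 2 + 1 + 1 = 12
distinct = 105 − 12 = 93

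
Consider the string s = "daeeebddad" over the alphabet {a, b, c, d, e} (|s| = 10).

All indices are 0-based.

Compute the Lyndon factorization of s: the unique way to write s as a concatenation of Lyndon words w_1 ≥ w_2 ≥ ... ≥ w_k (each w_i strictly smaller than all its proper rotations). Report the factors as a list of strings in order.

["d", "aeeebdd", "ad"]

emit factor 1: 'd' (i=0, period=1)
emit factor 2: 'aeeebdd' (i=1, period=7)
emit factor 3: 'ad' (i=8, period=2)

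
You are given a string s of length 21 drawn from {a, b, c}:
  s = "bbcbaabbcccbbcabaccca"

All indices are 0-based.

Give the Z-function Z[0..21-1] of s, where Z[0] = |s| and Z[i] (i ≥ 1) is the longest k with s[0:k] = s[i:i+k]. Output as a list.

[21, 1, 0, 1, 0, 0, 3, 1, 0, 0, 0, 3, 1, 0, 0, 1, 0, 0, 0, 0, 0]

Z[0]=21
i=1: fresh scan; Z[1]=1 grow→box=[1,2)
i=2: fresh scan; Z[2]=0
i=3: fresh scan; Z[3]=1 grow→box=[3,4)
i=4: fresh scan; Z[4]=0
i=5: fresh scan; Z[5]=0
i=6: fresh scan; Z[6]=3 grow→box=[6,9)
i=7: min(r-i=2, Z[1]=1)=1; Z[7]=1
i=8: min(r-i=1, Z[2]=0)=0; Z[8]=0
i=9: fresh scan; Z[9]=0
i=10: fresh scan; Z[10]=0
i=11: fresh scan; Z[11]=3 grow→box=[11,14)
i=12: min(r-i=2, Z[1]=1)=1; Z[12]=1
i=13: min(r-i=1, Z[2]=0)=0; Z[13]=0
i=14: fresh scan; Z[14]=0
i=15: fresh scan; Z[15]=1 grow→box=[15,16)
i=16: fresh scan; Z[16]=0
i=17: fresh scan; Z[17]=0
i=18: fresh scan; Z[18]=0
i=19: fresh scan; Z[19]=0
i=20: fresh scan; Z[20]=0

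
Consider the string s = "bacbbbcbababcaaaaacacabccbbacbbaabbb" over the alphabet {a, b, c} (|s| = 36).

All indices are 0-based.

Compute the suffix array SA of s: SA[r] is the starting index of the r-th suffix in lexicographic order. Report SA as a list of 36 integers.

[13, 14, 15, 31, 16, 8, 32, 10, 21, 19, 17, 27, 1, 35, 30, 7, 9, 26, 0, 34, 29, 25, 33, 3, 4, 11, 5, 22, 12, 20, 18, 6, 28, 24, 2, 23]

sorted suffixes:
  #0 SA[0]=13  'aaaaacacabccbbacbbaabbb'
  #1 SA[1]=14  'aaaacacabccbbacbbaabbb'
  #2 SA[2]=15  'aaacacabccbbacbbaabbb'
  #3 SA[3]=31  'aabbb'
  #4 SA[4]=16  'aacacabccbbacbbaabbb'
  #5 SA[5]=8  'ababcaaaaacacabccbbacbbaabbb'
  #6 SA[6]=32  'abbb'
  #7 SA[7]=10  'abcaaaaacacabccbbacbbaabbb'
  #8 SA[8]=21  'abccbbacbbaabbb'
  #9 SA[9]=19  'acabccbbacbbaabbb'
  #10 SA[10]=17  'acacabccbbacbbaabbb'
  #11 SA[11]=27  'acbbaabbb'
  #12 SA[12]=1  'acbbbcbababcaaaaacacabccbbacbbaabbb'
  #13 SA[13]=35  'b'
  #14 SA[14]=30  'baabbb'
  #15 SA[15]=7  'bababcaaaaacacabccbbacbbaabbb'
  #16 SA[16]=9  'babcaaaaacacabccbbacbbaabbb'
  #17 SA[17]=26  'bacbbaabbb'
  #18 SA[18]=0  'bacbbbcbababcaaaaacacabccbbacbbaabbb'
  #19 SA[19]=34  'bb'
  #20 SA[20]=29  'bbaabbb'
  #21 SA[21]=25  'bbacbbaabbb'
  #22 SA[22]=33  'bbb'
  #23 SA[23]=3  'bbbcbababcaaaaacacabccbbacbbaabbb'
  #24 SA[24]=4  'bbcbababcaaaaacacabccbbacbbaabbb'
  #25 SA[25]=11  'bcaaaaacacabccbbacbbaabbb'
  #26 SA[26]=5  'bcbababcaaaaacacabccbbacbbaabbb'
  #27 SA[27]=22  'bccbbacbbaabbb'
  #28 SA[28]=12  'caaaaacacabccbbacbbaabbb'
  #29 SA[29]=20  'cabccbbacbbaabbb'
  #30 SA[30]=18  'cacabccbbacbbaabbb'
  #31 SA[31]=6  'cbababcaaaaacacabccbbacbbaabbb'
  #32 SA[32]=28  'cbbaabbb'
  #33 SA[33]=24  'cbbacbbaabbb'
  #34 SA[34]=2  'cbbbcbababcaaaaacacabccbbacbbaabbb'
  #35 SA[35]=23  'ccbbacbbaabbb'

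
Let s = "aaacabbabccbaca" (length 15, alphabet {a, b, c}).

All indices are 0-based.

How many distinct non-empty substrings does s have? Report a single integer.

rank→(start, suffix):
  0 → (14, 'a')
  1 → (0, 'aaacabbabccbaca')
  2 → (1, 'aacabbabccbaca')
  3 → (4, 'abbabccbaca')
  4 → (7, 'abccbaca')
  5 → (12, 'aca')
  6 → (2, 'acabbabccbaca')
  7 → (6, 'babccbaca')
  8 → (11, 'baca')
  9 → (5, 'bbabccbaca')
  10 → (8, 'bccbaca')
  11 → (13, 'ca')
  12 → (3, 'cabbabccbaca')
  13 → (10, 'cbaca')
  14 → (9, 'ccbaca')

SA = [14, 0, 1, 4, 7, 12, 2, 6, 11, 5, 8, 13, 3, 10, 9]
rank  pair      lcp
   1  s[14:],s[0:]  1  'a'
   2  s[0:],s[1:]  2  'aa'
   3  s[1:],s[4:]  1  'a'
   4  s[4:],s[7:]  2  'ab'
   5  s[7:],s[12:]  1  'a'
   6  s[12:],s[2:]  3  'aca'
   7  s[2:],s[6:]  0  ''
   8  s[6:],s[11:]  2  'ba'
   9  s[11:],s[5:]  1  'b'
  10  s[5:],s[8:]  1  'b'
  11  s[8:],s[13:]  0  ''
  12  s[13:],s[3:]  2  'ca'
  13  s[3:],s[10:]  1  'c'
  14  s[10:],s[9:]  1  'c'

n(n+1)/2 = 15·16/2 = 120
Σ LCP = 0 + 1 + 2 + 1 + 2 + 1 + 3 + 0 + 2 + 1 + 1 + 0 + 2 + 1 + 1 = 18
distinct = 120 − 18 = 102

102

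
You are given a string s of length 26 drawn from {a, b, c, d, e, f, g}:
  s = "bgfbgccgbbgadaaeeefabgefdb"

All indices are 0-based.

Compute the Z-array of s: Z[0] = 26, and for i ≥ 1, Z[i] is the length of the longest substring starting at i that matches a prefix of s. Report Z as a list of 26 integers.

[26, 0, 0, 2, 0, 0, 0, 0, 1, 2, 0, 0, 0, 0, 0, 0, 0, 0, 0, 0, 2, 0, 0, 0, 0, 1]

Z[0]=26
i=1: fresh scan; Z[1]=0
i=2: fresh scan; Z[2]=0
i=3: fresh scan; Z[3]=2 extend→box=[3,5)
i=4: min(r-i=1, Z[1]=0)=0; Z[4]=0
i=5: fresh scan; Z[5]=0
i=6: fresh scan; Z[6]=0
i=7: fresh scan; Z[7]=0
i=8: fresh scan; Z[8]=1 extend→box=[8,9)
i=9: fresh scan; Z[9]=2 extend→box=[9,11)
i=10: min(r-i=1, Z[1]=0)=0; Z[10]=0
i=11: fresh scan; Z[11]=0
i=12: fresh scan; Z[12]=0
i=13: fresh scan; Z[13]=0
i=14: fresh scan; Z[14]=0
i=15: fresh scan; Z[15]=0
i=16: fresh scan; Z[16]=0
i=17: fresh scan; Z[17]=0
i=18: fresh scan; Z[18]=0
i=19: fresh scan; Z[19]=0
i=20: fresh scan; Z[20]=2 extend→box=[20,22)
i=21: min(r-i=1, Z[1]=0)=0; Z[21]=0
i=22: fresh scan; Z[22]=0
i=23: fresh scan; Z[23]=0
i=24: fresh scan; Z[24]=0
i=25: fresh scan; Z[25]=1 extend→box=[25,26)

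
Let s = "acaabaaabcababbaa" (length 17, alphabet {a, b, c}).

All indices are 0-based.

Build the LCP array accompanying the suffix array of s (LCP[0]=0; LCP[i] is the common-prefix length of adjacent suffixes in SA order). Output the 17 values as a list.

[0, 1, 2, 2, 3, 1, 3, 2, 2, 1, 0, 3, 2, 1, 1, 0, 2]

rank→(start, suffix):
  0 → (16, 'a')
  1 → (15, 'aa')
  2 → (5, 'aaabcababbaa')
  3 → (2, 'aabaaabcababbaa')
  4 → (6, 'aabcababbaa')
  5 → (3, 'abaaabcababbaa')
  6 → (10, 'ababbaa')
  7 → (12, 'abbaa')
  8 → (7, 'abcababbaa')
  9 → (0, 'acaabaaabcababbaa')
  10 → (14, 'baa')
  11 → (4, 'baaabcababbaa')
  12 → (11, 'babbaa')
  13 → (13, 'bbaa')
  14 → (8, 'bcababbaa')
  15 → (1, 'caabaaabcababbaa')
  16 → (9, 'cababbaa')

SA = [16, 15, 5, 2, 6, 3, 10, 12, 7, 0, 14, 4, 11, 13, 8, 1, 9]
[i] adj suffixes → lcp
  [1] 16/15 → 1 ('a')
  [2] 15/5 → 2 ('aa')
  [3] 5/2 → 2 ('aa')
  [4] 2/6 → 3 ('aab')
  [5] 6/3 → 1 ('a')
  [6] 3/10 → 3 ('aba')
  [7] 10/12 → 2 ('ab')
  [8] 12/7 → 2 ('ab')
  [9] 7/0 → 1 ('a')
  [10] 0/14 → 0 ('')
  [11] 14/4 → 3 ('baa')
  [12] 4/11 → 2 ('ba')
  [13] 11/13 → 1 ('b')
  [14] 13/8 → 1 ('b')
  [15] 8/1 → 0 ('')
  [16] 1/9 → 2 ('ca')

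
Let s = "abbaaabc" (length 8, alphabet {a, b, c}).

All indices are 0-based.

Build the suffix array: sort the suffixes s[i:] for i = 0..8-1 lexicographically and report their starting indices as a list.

[3, 4, 0, 5, 2, 1, 6, 7]

rank | idx | suffix
   0 |   3 | aaabc
   1 |   4 | aabc
   2 |   0 | abbaaabc
   3 |   5 | abc
   4 |   2 | baaabc
   5 |   1 | bbaaabc
   6 |   6 | bc
   7 |   7 | c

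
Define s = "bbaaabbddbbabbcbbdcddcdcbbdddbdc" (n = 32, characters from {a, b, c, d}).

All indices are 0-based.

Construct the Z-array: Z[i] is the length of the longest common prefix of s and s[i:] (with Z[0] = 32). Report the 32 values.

Z[0]=32
i=1: fresh scan; Z[1]=1 scan→box=[1,2)
i=2: fresh scan; Z[2]=0
i=3: fresh scan; Z[3]=0
i=4: fresh scan; Z[4]=0
i=5: fresh scan; Z[5]=2 scan→box=[5,7)
i=6: min(r-i=1, Z[1]=1)=1; Z[6]=1
i=7: fresh scan; Z[7]=0
i=8: fresh scan; Z[8]=0
i=9: fresh scan; Z[9]=3 scan→box=[9,12)
i=10: min(r-i=2, Z[1]=1)=1; Z[10]=1
i=11: min(r-i=1, Z[2]=0)=0; Z[11]=0
i=12: fresh scan; Z[12]=2 scan→box=[12,14)
i=13: min(r-i=1, Z[1]=1)=1; Z[13]=1
i=14: fresh scan; Z[14]=0
i=15: fresh scan; Z[15]=2 scan→box=[15,17)
i=16: min(r-i=1, Z[1]=1)=1; Z[16]=1
i=17: fresh scan; Z[17]=0
i=18: fresh scan; Z[18]=0
i=19: fresh scan; Z[19]=0
i=20: fresh scan; Z[20]=0
i=21: fresh scan; Z[21]=0
i=22: fresh scan; Z[22]=0
i=23: fresh scan; Z[23]=0
i=24: fresh scan; Z[24]=2 scan→box=[24,26)
i=25: min(r-i=1, Z[1]=1)=1; Z[25]=1
i=26: fresh scan; Z[26]=0
i=27: fresh scan; Z[27]=0
i=28: fresh scan; Z[28]=0
i=29: fresh scan; Z[29]=1 scan→box=[29,30)
i=30: fresh scan; Z[30]=0
i=31: fresh scan; Z[31]=0

[32, 1, 0, 0, 0, 2, 1, 0, 0, 3, 1, 0, 2, 1, 0, 2, 1, 0, 0, 0, 0, 0, 0, 0, 2, 1, 0, 0, 0, 1, 0, 0]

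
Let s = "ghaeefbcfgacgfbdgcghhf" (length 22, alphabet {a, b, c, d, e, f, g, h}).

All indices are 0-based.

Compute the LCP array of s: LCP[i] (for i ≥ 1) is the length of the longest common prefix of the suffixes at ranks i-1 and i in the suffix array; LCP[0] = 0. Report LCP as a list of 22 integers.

[0, 1, 0, 1, 0, 1, 2, 0, 0, 1, 0, 1, 2, 1, 0, 1, 1, 1, 2, 0, 1, 1]

sorted suffixes:
  #0 SA[0]=10  'acgfbdgcghhf'
  #1 SA[1]=2  'aeefbcfgacgfbdgcghhf'
  #2 SA[2]=6  'bcfgacgfbdgcghhf'
  #3 SA[3]=14  'bdgcghhf'
  #4 SA[4]=7  'cfgacgfbdgcghhf'
  #5 SA[5]=11  'cgfbdgcghhf'
  #6 SA[6]=17  'cghhf'
  #7 SA[7]=15  'dgcghhf'
  #8 SA[8]=3  'eefbcfgacgfbdgcghhf'
  #9 SA[9]=4  'efbcfgacgfbdgcghhf'
  #10 SA[10]=21  'f'
  #11 SA[11]=5  'fbcfgacgfbdgcghhf'
  #12 SA[12]=13  'fbdgcghhf'
  #13 SA[13]=8  'fgacgfbdgcghhf'
  #14 SA[14]=9  'gacgfbdgcghhf'
  #15 SA[15]=16  'gcghhf'
  #16 SA[16]=12  'gfbdgcghhf'
  #17 SA[17]=0  'ghaeefbcfgacgfbdgcghhf'
  #18 SA[18]=18  'ghhf'
  #19 SA[19]=1  'haeefbcfgacgfbdgcghhf'
  #20 SA[20]=20  'hf'
  #21 SA[21]=19  'hhf'

SA = [10, 2, 6, 14, 7, 11, 17, 15, 3, 4, 21, 5, 13, 8, 9, 16, 12, 0, 18, 1, 20, 19]
i: (SA[i-1],SA[i]) lcp shared
  1: (10,2) 1 'a'
  2: (2,6) 0 ''
  3: (6,14) 1 'b'
  4: (14,7) 0 ''
  5: (7,11) 1 'c'
  6: (11,17) 2 'cg'
  7: (17,15) 0 ''
  8: (15,3) 0 ''
  9: (3,4) 1 'e'
  10: (4,21) 0 ''
  11: (21,5) 1 'f'
  12: (5,13) 2 'fb'
  13: (13,8) 1 'f'
  14: (8,9) 0 ''
  15: (9,16) 1 'g'
  16: (16,12) 1 'g'
  17: (12,0) 1 'g'
  18: (0,18) 2 'gh'
  19: (18,1) 0 ''
  20: (1,20) 1 'h'
  21: (20,19) 1 'h'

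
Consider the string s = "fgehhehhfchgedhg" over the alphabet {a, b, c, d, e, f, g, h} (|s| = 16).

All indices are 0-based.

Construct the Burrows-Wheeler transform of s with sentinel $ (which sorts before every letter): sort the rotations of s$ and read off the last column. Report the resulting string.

gfegghh$hhfhhdcee

rank  rotation           last
    0  $fgehhehhfchgedhg  g
    1  chgedhg$fgehhehhf  f
    2  dhg$fgehhehhfchge  e
    3  edhg$fgehhehhfchg  g
    4  ehhehhfchgedhg$fg  g
    5  ehhfchgedhg$fgehh  h
    6  fchgedhg$fgehhehh  h
    7  fgehhehhfchgedhg$  $
    8  g$fgehhehhfchgedh  h
    9  gedhg$fgehhehhfch  h
   10  gehhehhfchgedhg$f  f
   11  hehhfchgedhg$fgeh  h
   12  hfchgedhg$fgehheh  h
   13  hg$fgehhehhfchged  d
   14  hgedhg$fgehhehhfc  c
   15  hhehhfchgedhg$fge  e
   16  hhfchgedhg$fgehhe  e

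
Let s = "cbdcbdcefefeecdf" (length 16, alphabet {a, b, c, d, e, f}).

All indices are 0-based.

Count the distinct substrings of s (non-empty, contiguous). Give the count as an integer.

116

rank→(start, suffix):
  0 → (1, 'bdcbdcefefeecdf')
  1 → (4, 'bdcefefeecdf')
  2 → (0, 'cbdcbdcefefeecdf')
  3 → (3, 'cbdcefefeecdf')
  4 → (13, 'cdf')
  5 → (6, 'cefefeecdf')
  6 → (2, 'dcbdcefefeecdf')
  7 → (5, 'dcefefeecdf')
  8 → (14, 'df')
  9 → (12, 'ecdf')
  10 → (11, 'eecdf')
  11 → (9, 'efeecdf')
  12 → (7, 'efefeecdf')
  13 → (15, 'f')
  14 → (10, 'feecdf')
  15 → (8, 'fefeecdf')

SA = [1, 4, 0, 3, 13, 6, 2, 5, 14, 12, 11, 9, 7, 15, 10, 8]
rank  pair      lcp
   1  s[1:],s[4:]  3  'bdc'
   2  s[4:],s[0:]  0  ''
   3  s[0:],s[3:]  4  'cbdc'
   4  s[3:],s[13:]  1  'c'
   5  s[13:],s[6:]  1  'c'
   6  s[6:],s[2:]  0  ''
   7  s[2:],s[5:]  2  'dc'
   8  s[5:],s[14:]  1  'd'
   9  s[14:],s[12:]  0  ''
  10  s[12:],s[11:]  1  'e'
  11  s[11:],s[9:]  1  'e'
  12  s[9:],s[7:]  3  'efe'
  13  s[7:],s[15:]  0  ''
  14  s[15:],s[10:]  1  'f'
  15  s[10:],s[8:]  2  'fe'

n(n+1)/2 = 16·17/2 = 136
Σ LCP = 0 + 3 + 0 + 4 + 1 + 1 + 0 + 2 + 1 + 0 + 1 + 1 + 3 + 0 + 1 + 2 = 20
distinct = 136 − 20 = 116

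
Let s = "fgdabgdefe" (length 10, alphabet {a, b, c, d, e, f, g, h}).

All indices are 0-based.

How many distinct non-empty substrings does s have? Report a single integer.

rank | idx | suffix
   0 |   3 | abgdefe
   1 |   4 | bgdefe
   2 |   2 | dabgdefe
   3 |   6 | defe
   4 |   9 | e
   5 |   7 | efe
   6 |   8 | fe
   7 |   0 | fgdabgdefe
   8 |   1 | gdabgdefe
   9 |   5 | gdefe

SA = [3, 4, 2, 6, 9, 7, 8, 0, 1, 5]
[i] adj suffixes → lcp
  [1] 3/4 → 0 ('')
  [2] 4/2 → 0 ('')
  [3] 2/6 → 1 ('d')
  [4] 6/9 → 0 ('')
  [5] 9/7 → 1 ('e')
  [6] 7/8 → 0 ('')
  [7] 8/0 → 1 ('f')
  [8] 0/1 → 0 ('')
  [9] 1/5 → 2 ('gd')

n(n+1)/2 = 10·11/2 = 55
Σ LCP = 0 + 0 + 0 + 1 + 0 + 1 + 0 + 1 + 0 + 2 = 5
distinct = 55 − 5 = 50

50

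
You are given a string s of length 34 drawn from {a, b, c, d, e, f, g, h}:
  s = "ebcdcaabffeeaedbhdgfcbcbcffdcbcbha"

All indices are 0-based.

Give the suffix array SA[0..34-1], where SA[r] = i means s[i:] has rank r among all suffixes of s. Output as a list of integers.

sorted suffixes:
  #0 SA[0]=33  'a'
  #1 SA[1]=5  'aabffeeaedbhdgfcbcbcffdcbcbha'
  #2 SA[2]=6  'abffeeaedbhdgfcbcbcffdcbcbha'
  #3 SA[3]=12  'aedbhdgfcbcbcffdcbcbha'
  #4 SA[4]=21  'bcbcffdcbcbha'
  #5 SA[5]=29  'bcbha'
  #6 SA[6]=1  'bcdcaabffeeaedbhdgfcbcbcffdcbcbha'
  #7 SA[7]=23  'bcffdcbcbha'
  #8 SA[8]=7  'bffeeaedbhdgfcbcbcffdcbcbha'
  #9 SA[9]=31  'bha'
  #10 SA[10]=15  'bhdgfcbcbcffdcbcbha'
  #11 SA[11]=4  'caabffeeaedbhdgfcbcbcffdcbcbha'
  #12 SA[12]=20  'cbcbcffdcbcbha'
  #13 SA[13]=28  'cbcbha'
  #14 SA[14]=22  'cbcffdcbcbha'
  #15 SA[15]=30  'cbha'
  #16 SA[16]=2  'cdcaabffeeaedbhdgfcbcbcffdcbcbha'
  #17 SA[17]=24  'cffdcbcbha'
  #18 SA[18]=14  'dbhdgfcbcbcffdcbcbha'
  #19 SA[19]=3  'dcaabffeeaedbhdgfcbcbcffdcbcbha'
  #20 SA[20]=27  'dcbcbha'
  #21 SA[21]=17  'dgfcbcbcffdcbcbha'
  #22 SA[22]=11  'eaedbhdgfcbcbcffdcbcbha'
  #23 SA[23]=0  'ebcdcaabffeeaedbhdgfcbcbcffdcbcbha'
  #24 SA[24]=13  'edbhdgfcbcbcffdcbcbha'
  #25 SA[25]=10  'eeaedbhdgfcbcbcffdcbcbha'
  #26 SA[26]=19  'fcbcbcffdcbcbha'
  #27 SA[27]=26  'fdcbcbha'
  #28 SA[28]=9  'feeaedbhdgfcbcbcffdcbcbha'
  #29 SA[29]=25  'ffdcbcbha'
  #30 SA[30]=8  'ffeeaedbhdgfcbcbcffdcbcbha'
  #31 SA[31]=18  'gfcbcbcffdcbcbha'
  #32 SA[32]=32  'ha'
  #33 SA[33]=16  'hdgfcbcbcffdcbcbha'

[33, 5, 6, 12, 21, 29, 1, 23, 7, 31, 15, 4, 20, 28, 22, 30, 2, 24, 14, 3, 27, 17, 11, 0, 13, 10, 19, 26, 9, 25, 8, 18, 32, 16]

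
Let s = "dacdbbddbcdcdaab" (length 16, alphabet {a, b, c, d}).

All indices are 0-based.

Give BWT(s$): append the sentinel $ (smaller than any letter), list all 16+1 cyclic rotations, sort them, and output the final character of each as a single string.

rank  rotation           last
    0  $dacdbbddbcdcdaab  b
    1  aab$dacdbbddbcdcd  d
    2  ab$dacdbbddbcdcda  a
    3  acdbbddbcdcdaab$d  d
    4  b$dacdbbddbcdcdaa  a
    5  bbddbcdcdaab$dacd  d
    6  bcdcdaab$dacdbbdd  d
    7  bddbcdcdaab$dacdb  b
    8  cdaab$dacdbbddbcd  d
    9  cdbbddbcdcdaab$da  a
   10  cdcdaab$dacdbbddb  b
   11  daab$dacdbbddbcdc  c
   12  dacdbbddbcdcdaab$  $
   13  dbbddbcdcdaab$dac  c
   14  dbcdcdaab$dacdbbd  d
   15  dcdaab$dacdbbddbc  c
   16  ddbcdcdaab$dacdbb  b

bdadaddbdabc$cdcb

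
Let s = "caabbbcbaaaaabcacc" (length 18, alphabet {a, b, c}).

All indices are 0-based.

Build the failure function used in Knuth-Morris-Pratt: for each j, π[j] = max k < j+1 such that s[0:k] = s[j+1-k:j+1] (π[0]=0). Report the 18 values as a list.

[0, 0, 0, 0, 0, 0, 1, 0, 0, 0, 0, 0, 0, 0, 1, 2, 1, 1]

π[0] = 0
j=1 s[j]='a': π[1]=0 (border '')
j=2 s[j]='a': π[2]=0 (border '')
j=3 s[j]='b': π[3]=0 (border '')
j=4 s[j]='b': π[4]=0 (border '')
j=5 s[j]='b': π[5]=0 (border '')
j=6 s[j]='c': π[6]=1 (border 'c')
j=7 s[j]='b': k: 1→0; π[7]=0 (border '')
j=8 s[j]='a': π[8]=0 (border '')
j=9 s[j]='a': π[9]=0 (border '')
j=10 s[j]='a': π[10]=0 (border '')
j=11 s[j]='a': π[11]=0 (border '')
j=12 s[j]='a': π[12]=0 (border '')
j=13 s[j]='b': π[13]=0 (border '')
j=14 s[j]='c': π[14]=1 (border 'c')
j=15 s[j]='a': π[15]=2 (border 'ca')
j=16 s[j]='c': k: 2→0; π[16]=1 (border 'c')
j=17 s[j]='c': k: 1→0; π[17]=1 (border 'c')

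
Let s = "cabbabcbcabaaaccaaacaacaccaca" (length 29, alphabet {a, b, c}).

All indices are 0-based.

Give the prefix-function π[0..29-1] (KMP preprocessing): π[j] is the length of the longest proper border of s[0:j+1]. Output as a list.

[0, 0, 0, 0, 0, 0, 1, 0, 1, 2, 3, 0, 0, 0, 1, 1, 2, 0, 0, 1, 2, 0, 1, 2, 1, 1, 2, 1, 2]

π[0] = 0
j=1 s[j]='a': π[1]=0 (border '')
j=2 s[j]='b': π[2]=0 (border '')
j=3 s[j]='b': π[3]=0 (border '')
j=4 s[j]='a': π[4]=0 (border '')
j=5 s[j]='b': π[5]=0 (border '')
j=6 s[j]='c': π[6]=1 (border 'c')
j=7 s[j]='b': k: 1→0; π[7]=0 (border '')
j=8 s[j]='c': π[8]=1 (border 'c')
j=9 s[j]='a': π[9]=2 (border 'ca')
j=10 s[j]='b': π[10]=3 (border 'cab')
j=11 s[j]='a': k: 3→0; π[11]=0 (border '')
j=12 s[j]='a': π[12]=0 (border '')
j=13 s[j]='a': π[13]=0 (border '')
j=14 s[j]='c': π[14]=1 (border 'c')
j=15 s[j]='c': k: 1→0; π[15]=1 (border 'c')
j=16 s[j]='a': π[16]=2 (border 'ca')
j=17 s[j]='a': k: 2→0; π[17]=0 (border '')
j=18 s[j]='a': π[18]=0 (border '')
j=19 s[j]='c': π[19]=1 (border 'c')
j=20 s[j]='a': π[20]=2 (border 'ca')
j=21 s[j]='a': k: 2→0; π[21]=0 (border '')
j=22 s[j]='c': π[22]=1 (border 'c')
j=23 s[j]='a': π[23]=2 (border 'ca')
j=24 s[j]='c': k: 2→0; π[24]=1 (border 'c')
j=25 s[j]='c': k: 1→0; π[25]=1 (border 'c')
j=26 s[j]='a': π[26]=2 (border 'ca')
j=27 s[j]='c': k: 2→0; π[27]=1 (border 'c')
j=28 s[j]='a': π[28]=2 (border 'ca')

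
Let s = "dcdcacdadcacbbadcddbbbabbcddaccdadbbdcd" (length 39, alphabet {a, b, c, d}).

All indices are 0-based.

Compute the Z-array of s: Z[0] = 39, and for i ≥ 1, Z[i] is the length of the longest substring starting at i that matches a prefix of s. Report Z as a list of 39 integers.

Z[0]=39
i=1: fresh scan; Z[1]=0
i=2: fresh scan; Z[2]=2 extend→box=[2,4)
i=3: min(r-i=1, Z[1]=0)=0; Z[3]=0
i=4: fresh scan; Z[4]=0
i=5: fresh scan; Z[5]=0
i=6: fresh scan; Z[6]=1 extend→box=[6,7)
i=7: fresh scan; Z[7]=0
i=8: fresh scan; Z[8]=2 extend→box=[8,10)
i=9: min(r-i=1, Z[1]=0)=0; Z[9]=0
i=10: fresh scan; Z[10]=0
i=11: fresh scan; Z[11]=0
i=12: fresh scan; Z[12]=0
i=13: fresh scan; Z[13]=0
i=14: fresh scan; Z[14]=0
i=15: fresh scan; Z[15]=3 extend→box=[15,18)
i=16: min(r-i=2, Z[1]=0)=0; Z[16]=0
i=17: min(r-i=1, Z[2]=2)=1; Z[17]=1
i=18: fresh scan; Z[18]=1 extend→box=[18,19)
i=19: fresh scan; Z[19]=0
i=20: fresh scan; Z[20]=0
i=21: fresh scan; Z[21]=0
i=22: fresh scan; Z[22]=0
i=23: fresh scan; Z[23]=0
i=24: fresh scan; Z[24]=0
i=25: fresh scan; Z[25]=0
i=26: fresh scan; Z[26]=1 extend→box=[26,27)
i=27: fresh scan; Z[27]=1 extend→box=[27,28)
i=28: fresh scan; Z[28]=0
i=29: fresh scan; Z[29]=0
i=30: fresh scan; Z[30]=0
i=31: fresh scan; Z[31]=1 extend→box=[31,32)
i=32: fresh scan; Z[32]=0
i=33: fresh scan; Z[33]=1 extend→box=[33,34)
i=34: fresh scan; Z[34]=0
i=35: fresh scan; Z[35]=0
i=36: fresh scan; Z[36]=3 extend→box=[36,39)
i=37: min(r-i=2, Z[1]=0)=0; Z[37]=0
i=38: min(r-i=1, Z[2]=2)=1; Z[38]=1

[39, 0, 2, 0, 0, 0, 1, 0, 2, 0, 0, 0, 0, 0, 0, 3, 0, 1, 1, 0, 0, 0, 0, 0, 0, 0, 1, 1, 0, 0, 0, 1, 0, 1, 0, 0, 3, 0, 1]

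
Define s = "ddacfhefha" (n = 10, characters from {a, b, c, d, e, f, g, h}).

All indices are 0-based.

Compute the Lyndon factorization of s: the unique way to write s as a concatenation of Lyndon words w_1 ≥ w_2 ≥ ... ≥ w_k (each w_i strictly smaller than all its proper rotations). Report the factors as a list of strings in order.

["d", "d", "acfhefh", "a"]

emit factor 1: 'd' (i=0, period=1)
emit factor 2: 'd' (i=1, period=1)
emit factor 3: 'acfhefh' (i=2, period=7)
emit factor 4: 'a' (i=9, period=1)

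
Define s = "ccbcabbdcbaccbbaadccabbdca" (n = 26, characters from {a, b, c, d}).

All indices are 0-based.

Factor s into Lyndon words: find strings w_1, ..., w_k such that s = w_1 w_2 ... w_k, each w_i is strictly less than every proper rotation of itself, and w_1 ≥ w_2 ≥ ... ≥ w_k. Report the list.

["c", "c", "bc", "abbdcbaccbb", "aadccabbdc", "a"]

emit factor 1: 'c' (i=0, period=1)
emit factor 2: 'c' (i=1, period=1)
emit factor 3: 'bc' (i=2, period=2)
emit factor 4: 'abbdcbaccbb' (i=4, period=11)
emit factor 5: 'aadccabbdc' (i=15, period=10)
emit factor 6: 'a' (i=25, period=1)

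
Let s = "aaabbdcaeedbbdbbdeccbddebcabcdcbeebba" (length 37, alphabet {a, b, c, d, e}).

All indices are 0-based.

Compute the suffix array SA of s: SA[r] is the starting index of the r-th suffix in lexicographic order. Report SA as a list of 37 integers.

[36, 0, 1, 2, 26, 7, 35, 34, 11, 3, 14, 24, 27, 12, 4, 20, 15, 31, 25, 6, 19, 30, 18, 28, 10, 13, 5, 29, 21, 22, 16, 33, 23, 17, 9, 32, 8]

sorted suffixes:
  #0 SA[0]=36  'a'
  #1 SA[1]=0  'aaabbdcaeedbbdbbdeccbddebcabcdcbeebba'
  #2 SA[2]=1  'aabbdcaeedbbdbbdeccbddebcabcdcbeebba'
  #3 SA[3]=2  'abbdcaeedbbdbbdeccbddebcabcdcbeebba'
  #4 SA[4]=26  'abcdcbeebba'
  #5 SA[5]=7  'aeedbbdbbdeccbddebcabcdcbeebba'
  #6 SA[6]=35  'ba'
  #7 SA[7]=34  'bba'
  #8 SA[8]=11  'bbdbbdeccbddebcabcdcbeebba'
  #9 SA[9]=3  'bbdcaeedbbdbbdeccbddebcabcdcbeebba'
  #10 SA[10]=14  'bbdeccbddebcabcdcbeebba'
  #11 SA[11]=24  'bcabcdcbeebba'
  #12 SA[12]=27  'bcdcbeebba'
  #13 SA[13]=12  'bdbbdeccbddebcabcdcbeebba'
  #14 SA[14]=4  'bdcaeedbbdbbdeccbddebcabcdcbeebba'
  #15 SA[15]=20  'bddebcabcdcbeebba'
  #16 SA[16]=15  'bdeccbddebcabcdcbeebba'
  #17 SA[17]=31  'beebba'
  #18 SA[18]=25  'cabcdcbeebba'
  #19 SA[19]=6  'caeedbbdbbdeccbddebcabcdcbeebba'
  #20 SA[20]=19  'cbddebcabcdcbeebba'
  #21 SA[21]=30  'cbeebba'
  #22 SA[22]=18  'ccbddebcabcdcbeebba'
  #23 SA[23]=28  'cdcbeebba'
  #24 SA[24]=10  'dbbdbbdeccbddebcabcdcbeebba'
  #25 SA[25]=13  'dbbdeccbddebcabcdcbeebba'
  #26 SA[26]=5  'dcaeedbbdbbdeccbddebcabcdcbeebba'
  #27 SA[27]=29  'dcbeebba'
  #28 SA[28]=21  'ddebcabcdcbeebba'
  #29 SA[29]=22  'debcabcdcbeebba'
  #30 SA[30]=16  'deccbddebcabcdcbeebba'
  #31 SA[31]=33  'ebba'
  #32 SA[32]=23  'ebcabcdcbeebba'
  #33 SA[33]=17  'eccbddebcabcdcbeebba'
  #34 SA[34]=9  'edbbdbbdeccbddebcabcdcbeebba'
  #35 SA[35]=32  'eebba'
  #36 SA[36]=8  'eedbbdbbdeccbddebcabcdcbeebba'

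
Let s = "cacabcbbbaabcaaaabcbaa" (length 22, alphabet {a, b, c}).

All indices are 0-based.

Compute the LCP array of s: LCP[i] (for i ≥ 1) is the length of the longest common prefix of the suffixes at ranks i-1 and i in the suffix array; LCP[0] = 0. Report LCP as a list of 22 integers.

sorted suffixes:
  #0 SA[0]=21  'a'
  #1 SA[1]=20  'aa'
  #2 SA[2]=13  'aaaabcbaa'
  #3 SA[3]=14  'aaabcbaa'
  #4 SA[4]=9  'aabcaaaabcbaa'
  #5 SA[5]=15  'aabcbaa'
  #6 SA[6]=10  'abcaaaabcbaa'
  #7 SA[7]=16  'abcbaa'
  #8 SA[8]=3  'abcbbbaabcaaaabcbaa'
  #9 SA[9]=1  'acabcbbbaabcaaaabcbaa'
  #10 SA[10]=19  'baa'
  #11 SA[11]=8  'baabcaaaabcbaa'
  #12 SA[12]=7  'bbaabcaaaabcbaa'
  #13 SA[13]=6  'bbbaabcaaaabcbaa'
  #14 SA[14]=11  'bcaaaabcbaa'
  #15 SA[15]=17  'bcbaa'
  #16 SA[16]=4  'bcbbbaabcaaaabcbaa'
  #17 SA[17]=12  'caaaabcbaa'
  #18 SA[18]=2  'cabcbbbaabcaaaabcbaa'
  #19 SA[19]=0  'cacabcbbbaabcaaaabcbaa'
  #20 SA[20]=18  'cbaa'
  #21 SA[21]=5  'cbbbaabcaaaabcbaa'

SA = [21, 20, 13, 14, 9, 15, 10, 16, 3, 1, 19, 8, 7, 6, 11, 17, 4, 12, 2, 0, 18, 5]
i: (SA[i-1],SA[i]) lcp shared
  1: (21,20) 1 'a'
  2: (20,13) 2 'aa'
  3: (13,14) 3 'aaa'
  4: (14,9) 2 'aa'
  5: (9,15) 4 'aabc'
  6: (15,10) 1 'a'
  7: (10,16) 3 'abc'
  8: (16,3) 4 'abcb'
  9: (3,1) 1 'a'
  10: (1,19) 0 ''
  11: (19,8) 3 'baa'
  12: (8,7) 1 'b'
  13: (7,6) 2 'bb'
  14: (6,11) 1 'b'
  15: (11,17) 2 'bc'
  16: (17,4) 3 'bcb'
  17: (4,12) 0 ''
  18: (12,2) 2 'ca'
  19: (2,0) 2 'ca'
  20: (0,18) 1 'c'
  21: (18,5) 2 'cb'

[0, 1, 2, 3, 2, 4, 1, 3, 4, 1, 0, 3, 1, 2, 1, 2, 3, 0, 2, 2, 1, 2]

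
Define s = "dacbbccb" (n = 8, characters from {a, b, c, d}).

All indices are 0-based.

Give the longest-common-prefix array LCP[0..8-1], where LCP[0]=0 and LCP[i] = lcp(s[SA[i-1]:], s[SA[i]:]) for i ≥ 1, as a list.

rank | idx | suffix
   0 |   1 | acbbccb
   1 |   7 | b
   2 |   3 | bbccb
   3 |   4 | bccb
   4 |   6 | cb
   5 |   2 | cbbccb
   6 |   5 | ccb
   7 |   0 | dacbbccb

SA = [1, 7, 3, 4, 6, 2, 5, 0]
i: (SA[i-1],SA[i]) lcp shared
  1: (1,7) 0 ''
  2: (7,3) 1 'b'
  3: (3,4) 1 'b'
  4: (4,6) 0 ''
  5: (6,2) 2 'cb'
  6: (2,5) 1 'c'
  7: (5,0) 0 ''

[0, 0, 1, 1, 0, 2, 1, 0]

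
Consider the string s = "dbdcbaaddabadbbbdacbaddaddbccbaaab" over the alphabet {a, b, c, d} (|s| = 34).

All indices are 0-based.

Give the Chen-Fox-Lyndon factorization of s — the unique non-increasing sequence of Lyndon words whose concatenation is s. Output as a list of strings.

["d", "bdc", "b", "aaddabadbbbdacbaddaddbccb", "aaab"]

emit factor 1: 'd' (i=0, period=1)
emit factor 2: 'bdc' (i=1, period=3)
emit factor 3: 'b' (i=4, period=1)
emit factor 4: 'aaddabadbbbdacbaddaddbccb' (i=5, period=25)
emit factor 5: 'aaab' (i=30, period=4)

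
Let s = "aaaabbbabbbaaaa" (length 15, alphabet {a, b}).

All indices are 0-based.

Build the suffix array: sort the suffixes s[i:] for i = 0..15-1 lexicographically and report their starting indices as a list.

[14, 13, 12, 11, 0, 1, 2, 7, 3, 10, 6, 9, 5, 8, 4]

rank→(start, suffix):
  0 → (14, 'a')
  1 → (13, 'aa')
  2 → (12, 'aaa')
  3 → (11, 'aaaa')
  4 → (0, 'aaaabbbabbbaaaa')
  5 → (1, 'aaabbbabbbaaaa')
  6 → (2, 'aabbbabbbaaaa')
  7 → (7, 'abbbaaaa')
  8 → (3, 'abbbabbbaaaa')
  9 → (10, 'baaaa')
  10 → (6, 'babbbaaaa')
  11 → (9, 'bbaaaa')
  12 → (5, 'bbabbbaaaa')
  13 → (8, 'bbbaaaa')
  14 → (4, 'bbbabbbaaaa')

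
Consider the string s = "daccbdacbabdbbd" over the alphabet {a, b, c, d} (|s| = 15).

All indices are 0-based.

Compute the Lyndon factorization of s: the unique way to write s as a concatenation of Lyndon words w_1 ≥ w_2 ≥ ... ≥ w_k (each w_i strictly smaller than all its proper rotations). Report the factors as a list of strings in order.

emit factor 1: 'd' (i=0, period=1)
emit factor 2: 'accbd' (i=1, period=5)
emit factor 3: 'acb' (i=6, period=3)
emit factor 4: 'abdbbd' (i=9, period=6)

["d", "accbd", "acb", "abdbbd"]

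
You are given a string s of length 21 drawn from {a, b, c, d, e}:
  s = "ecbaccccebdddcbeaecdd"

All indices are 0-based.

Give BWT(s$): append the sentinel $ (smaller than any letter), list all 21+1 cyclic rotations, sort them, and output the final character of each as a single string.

dbececedaccecddcdbbc$a

rank  rotation                last
    0  $ecbaccccebdddcbeaecdd  d
    1  accccebdddcbeaecdd$ecb  b
    2  aecdd$ecbaccccebdddcbe  e
    3  baccccebdddcbeaecdd$ec  c
    4  bdddcbeaecdd$ecbacccce  e
    5  beaecdd$ecbaccccebdddc  c
    6  cbaccccebdddcbeaecdd$e  e
    7  cbeaecdd$ecbaccccebddd  d
    8  ccccebdddcbeaecdd$ecba  a
    9  cccebdddcbeaecdd$ecbac  c
   10  ccebdddcbeaecdd$ecbacc  c
   11  cdd$ecbaccccebdddcbeae  e
   12  cebdddcbeaecdd$ecbaccc  c
   13  d$ecbaccccebdddcbeaecd  d
   14  dcbeaecdd$ecbaccccebdd  d
   15  dd$ecbaccccebdddcbeaec  c
   16  ddcbeaecdd$ecbaccccebd  d
   17  dddcbeaecdd$ecbacccceb  b
   18  eaecdd$ecbaccccebdddcb  b
   19  ebdddcbeaecdd$ecbacccc  c
   20  ecbaccccebdddcbeaecdd$  $
   21  ecdd$ecbaccccebdddcbea  a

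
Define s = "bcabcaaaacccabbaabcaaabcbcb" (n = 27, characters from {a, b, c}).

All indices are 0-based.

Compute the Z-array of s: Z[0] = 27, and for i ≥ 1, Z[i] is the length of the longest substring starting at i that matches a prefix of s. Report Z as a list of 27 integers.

Z[0]=27
i=1: outside box; Z[1]=0
i=2: outside box; Z[2]=0
i=3: outside box; Z[3]=3 scan→box=[3,6)
i=4: min(r-i=2, Z[1]=0)=0; Z[4]=0
i=5: min(r-i=1, Z[2]=0)=0; Z[5]=0
i=6: outside box; Z[6]=0
i=7: outside box; Z[7]=0
i=8: outside box; Z[8]=0
i=9: outside box; Z[9]=0
i=10: outside box; Z[10]=0
i=11: outside box; Z[11]=0
i=12: outside box; Z[12]=0
i=13: outside box; Z[13]=1 scan→box=[13,14)
i=14: outside box; Z[14]=1 scan→box=[14,15)
i=15: outside box; Z[15]=0
i=16: outside box; Z[16]=0
i=17: outside box; Z[17]=3 scan→box=[17,20)
i=18: min(r-i=2, Z[1]=0)=0; Z[18]=0
i=19: min(r-i=1, Z[2]=0)=0; Z[19]=0
i=20: outside box; Z[20]=0
i=21: outside box; Z[21]=0
i=22: outside box; Z[22]=2 scan→box=[22,24)
i=23: min(r-i=1, Z[1]=0)=0; Z[23]=0
i=24: outside box; Z[24]=2 scan→box=[24,26)
i=25: min(r-i=1, Z[1]=0)=0; Z[25]=0
i=26: outside box; Z[26]=1 scan→box=[26,27)

[27, 0, 0, 3, 0, 0, 0, 0, 0, 0, 0, 0, 0, 1, 1, 0, 0, 3, 0, 0, 0, 0, 2, 0, 2, 0, 1]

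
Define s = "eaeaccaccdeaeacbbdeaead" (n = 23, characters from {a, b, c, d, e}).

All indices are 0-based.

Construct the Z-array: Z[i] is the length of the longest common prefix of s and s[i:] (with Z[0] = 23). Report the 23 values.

Z[0]=23
i=1: fresh scan; Z[1]=0
i=2: fresh scan; Z[2]=2 extend→box=[2,4)
i=3: min(r-i=1, Z[1]=0)=0; Z[3]=0
i=4: fresh scan; Z[4]=0
i=5: fresh scan; Z[5]=0
i=6: fresh scan; Z[6]=0
i=7: fresh scan; Z[7]=0
i=8: fresh scan; Z[8]=0
i=9: fresh scan; Z[9]=0
i=10: fresh scan; Z[10]=5 extend→box=[10,15)
i=11: min(r-i=4, Z[1]=0)=0; Z[11]=0
i=12: min(r-i=3, Z[2]=2)=2; Z[12]=2
i=13: min(r-i=2, Z[3]=0)=0; Z[13]=0
i=14: min(r-i=1, Z[4]=0)=0; Z[14]=0
i=15: fresh scan; Z[15]=0
i=16: fresh scan; Z[16]=0
i=17: fresh scan; Z[17]=0
i=18: fresh scan; Z[18]=4 extend→box=[18,22)
i=19: min(r-i=3, Z[1]=0)=0; Z[19]=0
i=20: min(r-i=2, Z[2]=2)=2; Z[20]=2
i=21: min(r-i=1, Z[3]=0)=0; Z[21]=0
i=22: fresh scan; Z[22]=0

[23, 0, 2, 0, 0, 0, 0, 0, 0, 0, 5, 0, 2, 0, 0, 0, 0, 0, 4, 0, 2, 0, 0]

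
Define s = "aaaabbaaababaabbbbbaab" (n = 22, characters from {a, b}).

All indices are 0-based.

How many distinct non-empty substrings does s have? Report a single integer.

199

rank→(start, suffix):
  0 → (0, 'aaaabbaaababaabbbbbaab')
  1 → (6, 'aaababaabbbbbaab')
  2 → (1, 'aaabbaaababaabbbbbaab')
  3 → (19, 'aab')
  4 → (7, 'aababaabbbbbaab')
  5 → (2, 'aabbaaababaabbbbbaab')
  6 → (12, 'aabbbbbaab')
  7 → (20, 'ab')
  8 → (10, 'abaabbbbbaab')
  9 → (8, 'ababaabbbbbaab')
  10 → (3, 'abbaaababaabbbbbaab')
  11 → (13, 'abbbbbaab')
  12 → (21, 'b')
  13 → (5, 'baaababaabbbbbaab')
  14 → (18, 'baab')
  15 → (11, 'baabbbbbaab')
  16 → (9, 'babaabbbbbaab')
  17 → (4, 'bbaaababaabbbbbaab')
  18 → (17, 'bbaab')
  19 → (16, 'bbbaab')
  20 → (15, 'bbbbaab')
  21 → (14, 'bbbbbaab')

SA = [0, 6, 1, 19, 7, 2, 12, 20, 10, 8, 3, 13, 21, 5, 18, 11, 9, 4, 17, 16, 15, 14]
[i] adj suffixes → lcp
  [1] 0/6 → 3 ('aaa')
  [2] 6/1 → 4 ('aaab')
  [3] 1/19 → 2 ('aa')
  [4] 19/7 → 3 ('aab')
  [5] 7/2 → 3 ('aab')
  [6] 2/12 → 4 ('aabb')
  [7] 12/20 → 1 ('a')
  [8] 20/10 → 2 ('ab')
  [9] 10/8 → 3 ('aba')
  [10] 8/3 → 2 ('ab')
  [11] 3/13 → 3 ('abb')
  [12] 13/21 → 0 ('')
  [13] 21/5 → 1 ('b')
  [14] 5/18 → 3 ('baa')
  [15] 18/11 → 4 ('baab')
  [16] 11/9 → 2 ('ba')
  [17] 9/4 → 1 ('b')
  [18] 4/17 → 4 ('bbaa')
  [19] 17/16 → 2 ('bb')
  [20] 16/15 → 3 ('bbb')
  [21] 15/14 → 4 ('bbbb')

n(n+1)/2 = 22·23/2 = 253
Σ LCP = 0 + 3 + 4 + 2 + 3 + 3 + 4 + 1 + 2 + 3 + 2 + 3 + 0 + 1 + 3 + 4 + 2 + 1 + 4 + 2 + 3 + 4 = 54
distinct = 253 − 54 = 199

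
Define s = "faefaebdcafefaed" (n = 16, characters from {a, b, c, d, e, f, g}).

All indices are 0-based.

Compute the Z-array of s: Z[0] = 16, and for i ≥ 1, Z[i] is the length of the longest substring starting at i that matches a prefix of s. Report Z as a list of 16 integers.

Z[0]=16
i=1: outside box; Z[1]=0
i=2: outside box; Z[2]=0
i=3: outside box; Z[3]=3 grow→box=[3,6)
i=4: min(r-i=2, Z[1]=0)=0; Z[4]=0
i=5: min(r-i=1, Z[2]=0)=0; Z[5]=0
i=6: outside box; Z[6]=0
i=7: outside box; Z[7]=0
i=8: outside box; Z[8]=0
i=9: outside box; Z[9]=0
i=10: outside box; Z[10]=1 grow→box=[10,11)
i=11: outside box; Z[11]=0
i=12: outside box; Z[12]=3 grow→box=[12,15)
i=13: min(r-i=2, Z[1]=0)=0; Z[13]=0
i=14: min(r-i=1, Z[2]=0)=0; Z[14]=0
i=15: outside box; Z[15]=0

[16, 0, 0, 3, 0, 0, 0, 0, 0, 0, 1, 0, 3, 0, 0, 0]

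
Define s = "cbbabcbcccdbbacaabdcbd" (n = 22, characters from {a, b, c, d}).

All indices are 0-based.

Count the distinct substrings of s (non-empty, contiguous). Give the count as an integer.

226

sorted suffixes:
  #0 SA[0]=15  'aabdcbd'
  #1 SA[1]=3  'abcbcccdbbacaabdcbd'
  #2 SA[2]=16  'abdcbd'
  #3 SA[3]=13  'acaabdcbd'
  #4 SA[4]=2  'babcbcccdbbacaabdcbd'
  #5 SA[5]=12  'bacaabdcbd'
  #6 SA[6]=1  'bbabcbcccdbbacaabdcbd'
  #7 SA[7]=11  'bbacaabdcbd'
  #8 SA[8]=4  'bcbcccdbbacaabdcbd'
  #9 SA[9]=6  'bcccdbbacaabdcbd'
  #10 SA[10]=20  'bd'
  #11 SA[11]=17  'bdcbd'
  #12 SA[12]=14  'caabdcbd'
  #13 SA[13]=0  'cbbabcbcccdbbacaabdcbd'
  #14 SA[14]=5  'cbcccdbbacaabdcbd'
  #15 SA[15]=19  'cbd'
  #16 SA[16]=7  'cccdbbacaabdcbd'
  #17 SA[17]=8  'ccdbbacaabdcbd'
  #18 SA[18]=9  'cdbbacaabdcbd'
  #19 SA[19]=21  'd'
  #20 SA[20]=10  'dbbacaabdcbd'
  #21 SA[21]=18  'dcbd'

SA = [15, 3, 16, 13, 2, 12, 1, 11, 4, 6, 20, 17, 14, 0, 5, 19, 7, 8, 9, 21, 10, 18]
i: (SA[i-1],SA[i]) lcp shared
  1: (15,3) 1 'a'
  2: (3,16) 2 'ab'
  3: (16,13) 1 'a'
  4: (13,2) 0 ''
  5: (2,12) 2 'ba'
  6: (12,1) 1 'b'
  7: (1,11) 3 'bba'
  8: (11,4) 1 'b'
  9: (4,6) 2 'bc'
  10: (6,20) 1 'b'
  11: (20,17) 2 'bd'
  12: (17,14) 0 ''
  13: (14,0) 1 'c'
  14: (0,5) 2 'cb'
  15: (5,19) 2 'cb'
  16: (19,7) 1 'c'
  17: (7,8) 2 'cc'
  18: (8,9) 1 'c'
  19: (9,21) 0 ''
  20: (21,10) 1 'd'
  21: (10,18) 1 'd'

n(n+1)/2 = 22·23/2 = 253
Σ LCP = 0 + 1 + 2 + 1 + 0 + 2 + 1 + 3 + 1 + 2 + 1 + 2 + 0 + 1 + 2 + 2 + 1 + 2 + 1 + 0 + 1 + 1 = 27
distinct = 253 − 27 = 226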